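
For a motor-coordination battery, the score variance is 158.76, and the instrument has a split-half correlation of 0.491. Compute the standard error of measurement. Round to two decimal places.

7.36

SD = √158.76 ≈ 12.6000
Full-length reliability (Spearman-Brown) = 2(0.491)/(1+0.491) ≈ 0.6586
SEM = 12.6000 · √(1 − 0.6586) = 12.6000 · √0.3414 ≈ 12.6000 · 0.5843 ≈ 7.3619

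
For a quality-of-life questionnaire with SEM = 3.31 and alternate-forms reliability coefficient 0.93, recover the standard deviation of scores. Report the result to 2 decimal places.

12.51

SD = SEM / √(1 − r) = 3.31 / √0.070 ≃ 3.31 / 0.265 ≃ 12.511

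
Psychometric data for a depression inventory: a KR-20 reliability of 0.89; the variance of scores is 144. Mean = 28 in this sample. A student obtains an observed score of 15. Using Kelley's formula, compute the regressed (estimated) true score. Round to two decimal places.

T̂ = 0.8900(15) + 0.1100(28) ≈ 16.4300

16.43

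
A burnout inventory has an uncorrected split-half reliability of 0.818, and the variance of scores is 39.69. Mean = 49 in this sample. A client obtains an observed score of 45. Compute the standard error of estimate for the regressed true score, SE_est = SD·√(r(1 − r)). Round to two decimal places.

1.89

σ = 39.69^(1/2) = 6.30000
Spearman-Brown: r = 2(0.818) / (1 + 0.818) = 1.63600 / 1.81800 ≈ 0.89989
SE_est = SD × √(r(1 − r)) = 6.30000 × √0.09009 ≈ 6.30000 × 0.30015 ≈ 1.89092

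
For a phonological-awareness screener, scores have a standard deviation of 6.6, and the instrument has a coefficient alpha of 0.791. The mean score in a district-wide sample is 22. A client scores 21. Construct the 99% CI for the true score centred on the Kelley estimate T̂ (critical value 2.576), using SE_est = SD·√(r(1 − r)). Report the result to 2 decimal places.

Estimated true score = 0.7910×21 + (1 − 0.7910)×22 ≈ 21.2090
SE_est = SD × √(r(1 − r)) = 6.6000 × √0.1653 ≈ 6.6000 × 0.4066 ≈ 2.6835
CI = 21.2090 ± 2.576 × 2.6835 → [14.2962, 28.1218]

[14.30, 28.12]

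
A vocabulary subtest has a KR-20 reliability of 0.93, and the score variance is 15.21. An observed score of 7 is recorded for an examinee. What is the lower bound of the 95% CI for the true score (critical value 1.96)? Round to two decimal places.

SD = √15.21 ≈ 3.9000
SEM = 3.9000 * √(1 − 0.9300) = 3.9000 * √0.0700 ≈ 3.9000 * 0.2646 ≈ 1.0318
Half-width = 1.96*1.0318 ≈ 2.0224
Lower bound: 7 − 2.0224 = 4.9776

4.98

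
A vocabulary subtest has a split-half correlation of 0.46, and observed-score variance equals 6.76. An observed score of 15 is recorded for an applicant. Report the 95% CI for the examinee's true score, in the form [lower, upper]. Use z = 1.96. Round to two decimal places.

SD = √6.76 = 2.6000
Spearman-Brown: r = 2(0.46) / (1 + 0.46) = 0.9200 / 1.4600 ≈ 0.6301
SEM = 2.6000 · √(1 − 0.6301) = 2.6000 · √0.3699 ≈ 2.6000 · 0.6082 ≈ 1.5812
Half-width = 1.96·1.5812 ≈ 3.0992
Interval: (11.9008, 18.0992)

[11.90, 18.10]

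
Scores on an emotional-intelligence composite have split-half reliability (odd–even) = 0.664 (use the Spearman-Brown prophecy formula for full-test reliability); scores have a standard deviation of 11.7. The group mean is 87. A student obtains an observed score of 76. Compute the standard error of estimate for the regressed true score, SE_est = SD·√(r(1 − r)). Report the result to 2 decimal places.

r_full = 2·0.664 / (1 + 0.664) ≈ 0.79808
SE_est = SD × √(r(1 − r)) = 11.70000 × √0.16115 ≈ 11.70000 × 0.40144 ≈ 4.69679

4.70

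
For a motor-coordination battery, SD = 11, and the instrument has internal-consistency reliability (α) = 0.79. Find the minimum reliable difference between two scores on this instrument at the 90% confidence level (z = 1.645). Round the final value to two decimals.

SEM = 11.0000 · √(1 − 0.7900) = 11.0000 · √0.2100 ≈ 11.0000 · 0.4583 ≈ 5.0408
SE_diff = SEM · √2 ≈ 5.0408 · 1.4142 ≈ 7.1288
Smallest detectable difference = 1.645·7.1288 ≈ 11.7269

11.73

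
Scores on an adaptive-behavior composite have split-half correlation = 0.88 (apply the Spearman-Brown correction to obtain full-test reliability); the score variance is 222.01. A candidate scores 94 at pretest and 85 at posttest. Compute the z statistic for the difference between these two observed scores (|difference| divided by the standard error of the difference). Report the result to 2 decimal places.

SD = √222.01 = 14.9000
Full-length reliability (Spearman-Brown) = 2(0.88)/(1+0.88) ≈ 0.9362
SEM = 14.9000×√(1 − 0.9362) ≈ 3.7644
SE_diff = √2 × SEM ≈ 5.3237
z = |94 − 85| / 5.3237 = 9 / 5.3237 ≈ 1.6906

1.69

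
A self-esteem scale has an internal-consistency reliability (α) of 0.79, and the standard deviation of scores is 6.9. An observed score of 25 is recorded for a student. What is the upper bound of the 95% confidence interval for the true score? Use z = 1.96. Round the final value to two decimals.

SEM = 6.9000 * √(1 − 0.7900) = 6.9000 * √0.2100 ≈ 6.9000 * 0.4583 ≈ 3.1620
Margin = 1.96 * 3.1620 ≈ 6.1975
Upper bound: 25 + 6.1975 = 31.1975

31.20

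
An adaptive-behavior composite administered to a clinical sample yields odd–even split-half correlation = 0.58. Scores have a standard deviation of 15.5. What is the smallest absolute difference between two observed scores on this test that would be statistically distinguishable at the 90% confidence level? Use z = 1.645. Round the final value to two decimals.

Full-length reliability (Spearman-Brown) = 2(0.58)/(1+0.58) ≈ 0.734
SEM = 15.500 * √(1 − 0.734) = 15.500 * √0.266 ≈ 15.500 * 0.516 ≈ 7.991
SE_diff = √2 * SEM ≈ 11.302
Minimum reliable difference = 1.645 * SE_diff ≈ 1.645 * 11.302 ≈ 18.591

18.59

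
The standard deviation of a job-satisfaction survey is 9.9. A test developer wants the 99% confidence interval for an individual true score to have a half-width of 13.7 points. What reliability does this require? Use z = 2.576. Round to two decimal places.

Required SEM = 13.7 / 2.576 ≈ 5.3183
r = 1 − (5.3183/9.9)² ≈ 1 − 0.2886 ≈ 0.7114

0.71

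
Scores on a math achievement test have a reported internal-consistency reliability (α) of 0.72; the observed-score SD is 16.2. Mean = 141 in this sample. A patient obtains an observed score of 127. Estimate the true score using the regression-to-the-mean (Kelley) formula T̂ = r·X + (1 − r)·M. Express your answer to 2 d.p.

130.92

Estimated true score = 0.72000*127 + (1 − 0.72000)*141 ≃ 130.92000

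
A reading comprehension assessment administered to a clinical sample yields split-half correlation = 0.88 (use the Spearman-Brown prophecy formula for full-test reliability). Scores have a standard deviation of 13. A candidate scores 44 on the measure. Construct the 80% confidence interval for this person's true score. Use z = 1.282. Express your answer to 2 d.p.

Spearman-Brown: r = 2(0.88) / (1 + 0.88) = 1.7600 / 1.8800 ≃ 0.9362
The standard error of measurement is 13.0000×√(1 − 0.9362) ≃ 13.0000×0.2526 ≃ 3.2844.
Margin = 1.282 × 3.2844 ≃ 4.2106
80% CI: 44 ± 4.2106 = [39.7894, 48.2106]

[39.79, 48.21]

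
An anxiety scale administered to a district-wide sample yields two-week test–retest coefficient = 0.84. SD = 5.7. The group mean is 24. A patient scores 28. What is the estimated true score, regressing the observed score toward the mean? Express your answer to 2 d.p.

27.36

T̂ = r·X + (1 − r)·M = 0.840×28 + 0.160×24 = 23.520 + 3.840 ≃ 27.360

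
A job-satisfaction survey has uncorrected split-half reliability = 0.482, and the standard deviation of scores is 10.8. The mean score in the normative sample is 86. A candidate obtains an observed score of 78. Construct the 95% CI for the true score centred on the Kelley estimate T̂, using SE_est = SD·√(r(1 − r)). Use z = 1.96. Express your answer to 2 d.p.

Full-length reliability (Spearman-Brown) = 2(0.482)/(1+0.482) ≈ 0.650
T̂ = 0.650(78) + 0.350(86) ≈ 80.796
SE_est = 10.800·√(0.650·0.350) ≈ 5.150
95% CI: 80.796 ± 10.093 ≈ (70.703, 90.890)

[70.70, 90.89]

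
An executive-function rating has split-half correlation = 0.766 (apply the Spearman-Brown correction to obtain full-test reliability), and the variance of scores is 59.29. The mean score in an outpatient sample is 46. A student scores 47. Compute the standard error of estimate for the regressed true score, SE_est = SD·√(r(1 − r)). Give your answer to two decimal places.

SD = √59.29 = 7.7000
r_full = 2·0.766 / (1 + 0.766) ≈ 0.8675
SE_est = SD * √(r(1 − r)) = 7.7000 * √0.1149 ≈ 7.7000 * 0.3390 ≈ 2.6106

2.61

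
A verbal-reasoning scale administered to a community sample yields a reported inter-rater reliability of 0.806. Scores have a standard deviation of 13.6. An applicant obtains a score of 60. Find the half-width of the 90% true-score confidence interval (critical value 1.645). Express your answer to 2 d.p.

9.85

The standard error of measurement is 13.6000*√(1 − 0.8060) ≈ 13.6000*0.4405 ≈ 5.9902.
Half-width = 1.645*5.9902 ≈ 9.8538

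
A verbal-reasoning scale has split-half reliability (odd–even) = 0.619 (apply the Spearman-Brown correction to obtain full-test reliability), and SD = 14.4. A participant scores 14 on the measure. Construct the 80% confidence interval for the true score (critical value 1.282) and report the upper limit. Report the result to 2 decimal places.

Full-length reliability (Spearman-Brown) = 2(0.619)/(1+0.619) ≈ 0.765
SEM = 14.400 * √(1 − 0.765) = 14.400 * √0.235 ≈ 14.400 * 0.485 ≈ 6.986
1.282 * SEM ≈ 8.955
Upper bound: 14 + 8.955 = 22.955

22.96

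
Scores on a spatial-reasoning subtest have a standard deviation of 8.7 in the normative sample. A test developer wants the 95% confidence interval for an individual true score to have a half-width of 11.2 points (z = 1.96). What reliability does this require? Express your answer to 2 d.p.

0.57

SEM needed = half-width / z = 11.2/1.96 ≈ 5.714
r = 1 − (SEM / SD)² = 1 − (5.714 / 8.7)² ≈ 1 − 0.431 ≈ 0.569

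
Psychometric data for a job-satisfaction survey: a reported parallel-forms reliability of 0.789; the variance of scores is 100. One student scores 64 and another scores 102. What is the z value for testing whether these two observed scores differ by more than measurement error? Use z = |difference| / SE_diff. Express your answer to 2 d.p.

5.85

SD = √100 ≈ 10.0000
SEM = 10.0000*√(1 − 0.7890) ≈ 4.5935
Standard error of the difference = 4.5935·√2 ≈ 6.4962
z = |64 − 102| / 6.4962 = 38 / 6.4962 ≈ 5.8496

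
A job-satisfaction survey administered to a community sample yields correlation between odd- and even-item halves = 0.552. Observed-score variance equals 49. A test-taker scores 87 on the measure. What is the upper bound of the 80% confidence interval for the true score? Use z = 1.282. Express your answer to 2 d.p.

91.82

SD = √49 ≈ 7.000
r_full = 2·0.552 / (1 + 0.552) ≈ 0.711
The standard error of measurement is 7.000·√(1 − 0.711) ≈ 7.000·0.537 ≈ 3.761.
Half-width = 1.282·3.761 ≈ 4.821
Upper limit = 87 + 4.821 ≈ 91.821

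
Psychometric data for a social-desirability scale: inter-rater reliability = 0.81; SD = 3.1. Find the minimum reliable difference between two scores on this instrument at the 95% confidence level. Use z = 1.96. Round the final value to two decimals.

The standard error of measurement is 3.100*√(1 − 0.810) ≈ 3.100*0.436 ≈ 1.351.
SE_diff = SEM * √2 ≈ 1.351 * 1.414 ≈ 1.911
Smallest detectable difference = 1.96*1.911 ≈ 3.745

3.75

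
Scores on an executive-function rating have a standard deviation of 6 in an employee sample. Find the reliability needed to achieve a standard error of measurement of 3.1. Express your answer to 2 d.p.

0.73

r = 1 − (SEM / SD)² = 1 − (3.10000 / 6)² ≈ 1 − 0.26694 ≈ 0.73306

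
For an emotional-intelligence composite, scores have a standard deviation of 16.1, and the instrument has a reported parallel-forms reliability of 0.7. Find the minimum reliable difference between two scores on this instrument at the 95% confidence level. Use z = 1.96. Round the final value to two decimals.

24.44

SEM = 16.100 · √(1 − 0.700) = 16.100 · √0.300 ≈ 16.100 · 0.548 ≈ 8.818
Standard error of the difference = 8.818·√2 ≈ 12.471
Minimum reliable difference = 1.96 · SE_diff ≈ 1.96 · 12.471 ≈ 24.443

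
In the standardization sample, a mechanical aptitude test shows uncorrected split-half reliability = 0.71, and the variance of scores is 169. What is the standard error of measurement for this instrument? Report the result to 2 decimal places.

5.35

SD = √169 = 13.0000
Spearman-Brown: r = 2(0.71) / (1 + 0.71) = 1.4200 / 1.7100 ≈ 0.8304
SEM = 13.0000·√(1 − 0.8304) ≈ 5.3536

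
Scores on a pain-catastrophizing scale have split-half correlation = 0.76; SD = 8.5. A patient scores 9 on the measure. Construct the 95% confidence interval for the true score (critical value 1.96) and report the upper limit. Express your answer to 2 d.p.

Full-length reliability (Spearman-Brown) = 2(0.76)/(1+0.76) ≈ 0.86364
The standard error of measurement is 8.50000·√(1 − 0.86364) ≈ 8.50000·0.36927 ≈ 3.13883.
1.96 · SEM ≈ 6.15211
Upper bound: 9 + 6.15211 = 15.15211

15.15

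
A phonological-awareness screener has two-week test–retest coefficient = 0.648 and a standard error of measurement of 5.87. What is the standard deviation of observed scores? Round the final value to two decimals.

SD = SEM / √(1 − r) = 5.87 / √0.352 ≈ 5.87 / 0.593 ≈ 9.894

9.89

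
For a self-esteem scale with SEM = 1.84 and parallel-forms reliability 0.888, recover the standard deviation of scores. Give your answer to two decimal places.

5.50

SD = 1.84 / √(1 − 0.888) ≃ 5.498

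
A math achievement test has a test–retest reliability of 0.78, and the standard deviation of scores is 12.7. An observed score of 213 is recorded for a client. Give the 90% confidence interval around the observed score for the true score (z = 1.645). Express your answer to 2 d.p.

SEM = 12.700 × √(1 − 0.780) = 12.700 × √0.220 ≈ 12.700 × 0.469 ≈ 5.957
Margin = 1.645 × 5.957 ≈ 9.799
CI = 213 ± 9.799 → [203.201, 222.799]

[203.20, 222.80]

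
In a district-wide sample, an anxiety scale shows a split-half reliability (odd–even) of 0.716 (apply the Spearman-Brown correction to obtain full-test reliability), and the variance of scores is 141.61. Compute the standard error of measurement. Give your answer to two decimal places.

SD = √141.61 = 11.900
Spearman-Brown: r = 2(0.716) / (1 + 0.716) = 1.432 / 1.716 ≈ 0.834
The standard error of measurement is 11.900×√(1 − 0.834) ≈ 11.900×0.407 ≈ 4.841.

4.84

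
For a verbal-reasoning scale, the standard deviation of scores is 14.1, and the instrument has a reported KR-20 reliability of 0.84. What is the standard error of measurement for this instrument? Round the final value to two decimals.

5.64

SEM = 14.1000 × √(1 − 0.8400) = 14.1000 × √0.1600 ≈ 14.1000 × 0.4000 ≈ 5.6400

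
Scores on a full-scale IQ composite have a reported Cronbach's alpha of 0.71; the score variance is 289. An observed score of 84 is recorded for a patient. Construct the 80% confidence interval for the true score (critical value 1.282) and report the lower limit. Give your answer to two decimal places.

72.26

SD = √289 ≈ 17.0000
SEM = 17.0000·√(1 − 0.7100) ≈ 9.1548
Half-width = 1.282·9.1548 ≈ 11.7364
Lower limit = 84 − 11.7364 ≈ 72.2636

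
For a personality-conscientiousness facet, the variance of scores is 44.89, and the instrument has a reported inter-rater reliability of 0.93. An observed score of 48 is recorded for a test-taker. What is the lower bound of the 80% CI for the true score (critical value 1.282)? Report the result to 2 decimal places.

45.73

σ = 44.89^(1/2) = 6.70000
The standard error of measurement is 6.70000*√(1 − 0.93000) ≈ 6.70000*0.26458 ≈ 1.77265.
1.282 * SEM ≈ 2.27254
Lower bound: 48 − 2.27254 = 45.72746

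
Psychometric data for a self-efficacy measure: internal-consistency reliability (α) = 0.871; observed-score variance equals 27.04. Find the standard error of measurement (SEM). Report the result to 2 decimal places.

1.87

σ = 27.04^(1/2) = 5.2000
The standard error of measurement is 5.2000×√(1 − 0.8710) ≈ 5.2000×0.3592 ≈ 1.8677.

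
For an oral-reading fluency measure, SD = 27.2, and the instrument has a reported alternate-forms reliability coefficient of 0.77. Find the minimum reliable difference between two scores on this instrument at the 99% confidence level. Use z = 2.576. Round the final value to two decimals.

The standard error of measurement is 27.2000·√(1 − 0.7700) ≈ 27.2000·0.4796 ≈ 13.0447.
SE_diff = √2 · SEM ≈ 18.4479
Smallest detectable difference = 2.576·18.4479 ≈ 47.5219

47.52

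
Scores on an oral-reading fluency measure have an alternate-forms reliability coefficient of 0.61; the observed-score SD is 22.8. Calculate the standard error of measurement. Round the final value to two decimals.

SEM = 22.8000*√(1 − 0.6100) ≈ 14.2386

14.24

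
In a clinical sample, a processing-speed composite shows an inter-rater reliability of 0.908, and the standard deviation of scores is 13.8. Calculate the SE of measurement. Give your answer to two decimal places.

SEM = 13.800 × √(1 − 0.908) = 13.800 × √0.092 ≈ 13.800 × 0.303 ≈ 4.186

4.19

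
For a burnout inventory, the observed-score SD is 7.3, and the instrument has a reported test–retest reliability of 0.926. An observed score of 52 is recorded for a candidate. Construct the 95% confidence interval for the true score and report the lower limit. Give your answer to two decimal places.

48.11

The standard error of measurement is 7.30000·√(1 − 0.92600) ≈ 7.30000·0.27203 ≈ 1.98581.
Half-width = 1.96·1.98581 ≈ 3.89220
Lower bound: 52 − 3.89220 = 48.10780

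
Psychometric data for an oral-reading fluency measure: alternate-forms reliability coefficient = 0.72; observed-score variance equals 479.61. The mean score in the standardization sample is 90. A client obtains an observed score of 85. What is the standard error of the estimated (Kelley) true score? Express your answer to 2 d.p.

9.83

SD = √479.61 = 21.9000
SE_est = SD × √(r(1 − r)) = 21.9000 × √0.2016 ≈ 21.9000 × 0.4490 ≈ 9.8331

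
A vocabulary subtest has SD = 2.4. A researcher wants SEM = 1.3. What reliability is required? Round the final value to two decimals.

0.71

r = 1 − (1.3000/2.4)² ≈ 1 − 0.2934 ≈ 0.7066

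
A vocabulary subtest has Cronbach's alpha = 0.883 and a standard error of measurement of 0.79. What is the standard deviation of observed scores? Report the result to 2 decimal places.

2.31

SD = 0.79 / √(1 − 0.883) ≈ 2.30959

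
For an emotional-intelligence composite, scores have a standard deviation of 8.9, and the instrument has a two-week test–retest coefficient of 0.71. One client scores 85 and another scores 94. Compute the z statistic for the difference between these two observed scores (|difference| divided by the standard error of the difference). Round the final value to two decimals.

1.33

SEM = 8.900·√(1 − 0.710) ≈ 4.793
SE_diff = SEM · √2 ≈ 4.793 · 1.414 ≈ 6.778
z = |85 − 94| / 6.778 = 9 / 6.778 ≈ 1.328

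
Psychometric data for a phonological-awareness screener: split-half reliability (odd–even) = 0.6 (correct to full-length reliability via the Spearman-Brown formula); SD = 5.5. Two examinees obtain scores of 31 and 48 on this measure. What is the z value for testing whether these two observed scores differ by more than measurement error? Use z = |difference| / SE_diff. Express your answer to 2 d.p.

Spearman-Brown: r = 2(0.6) / (1 + 0.6) = 1.20000 / 1.60000 ≈ 0.75000
SEM = 5.50000·√(1 − 0.75000) ≈ 2.75000
SE_diff = SEM · √2 ≈ 2.75000 · 1.41421 ≈ 3.88909
z = |31 − 48| / 3.88909 = 17 / 3.88909 ≈ 4.37121

4.37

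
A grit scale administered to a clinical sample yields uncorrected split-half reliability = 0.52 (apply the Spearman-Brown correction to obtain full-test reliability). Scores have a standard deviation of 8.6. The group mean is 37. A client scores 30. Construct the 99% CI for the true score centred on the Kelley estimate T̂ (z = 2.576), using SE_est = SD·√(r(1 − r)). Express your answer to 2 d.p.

Full-length reliability (Spearman-Brown) = 2(0.52)/(1+0.52) ≈ 0.684
T̂ = 0.684(30) + 0.316(37) ≈ 32.211
SE_est = 8.600·√(0.684·0.316) ≈ 3.998
99% CI: 32.211 ± 10.298 ≈ (21.913, 42.508)

[21.91, 42.51]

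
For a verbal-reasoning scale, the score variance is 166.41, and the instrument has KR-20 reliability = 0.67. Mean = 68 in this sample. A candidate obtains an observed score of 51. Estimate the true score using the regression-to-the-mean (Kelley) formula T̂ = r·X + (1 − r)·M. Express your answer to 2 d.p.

56.61

T̂ = 0.670(51) + 0.330(68) ≈ 56.610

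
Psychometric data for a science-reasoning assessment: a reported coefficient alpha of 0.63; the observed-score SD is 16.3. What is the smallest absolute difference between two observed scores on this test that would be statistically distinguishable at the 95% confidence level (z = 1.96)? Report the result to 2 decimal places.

The standard error of measurement is 16.3000×√(1 − 0.6300) ≈ 16.3000×0.6083 ≈ 9.9149.
SE_diff = √2 × SEM ≈ 14.0218
Minimum reliable difference = 1.96 × SE_diff ≈ 1.96 × 14.0218 ≈ 27.4827

27.48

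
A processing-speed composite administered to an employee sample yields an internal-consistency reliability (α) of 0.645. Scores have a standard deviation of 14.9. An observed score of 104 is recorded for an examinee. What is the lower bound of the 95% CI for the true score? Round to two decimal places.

86.60

SEM = 14.900 · √(1 − 0.645) = 14.900 · √0.355 ≈ 14.900 · 0.596 ≈ 8.878
Margin = 1.96 · 8.878 ≈ 17.400
Lower limit = 104 − 17.400 ≈ 86.600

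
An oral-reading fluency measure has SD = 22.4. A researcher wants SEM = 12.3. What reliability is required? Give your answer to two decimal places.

0.70

r = 1 − (12.300/22.4)² ≈ 1 − 0.302 ≈ 0.698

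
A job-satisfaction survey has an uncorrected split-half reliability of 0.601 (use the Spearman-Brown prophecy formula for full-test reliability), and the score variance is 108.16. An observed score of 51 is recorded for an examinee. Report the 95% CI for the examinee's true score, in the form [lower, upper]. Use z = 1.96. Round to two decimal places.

SD = √108.16 = 10.400
r_full = 2·0.601 / (1 + 0.601) ≈ 0.751
SEM = 10.400 * √(1 − 0.751) = 10.400 * √0.249 ≈ 10.400 * 0.499 ≈ 5.192
Half-width = 1.96*5.192 ≈ 10.176
95% CI: 51 ± 10.176 = [40.824, 61.176]

[40.82, 61.18]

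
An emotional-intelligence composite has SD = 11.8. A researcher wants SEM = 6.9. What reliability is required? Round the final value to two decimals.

0.66

r = 1 − (6.9000/11.8)² ≃ 1 − 0.3419 ≃ 0.6581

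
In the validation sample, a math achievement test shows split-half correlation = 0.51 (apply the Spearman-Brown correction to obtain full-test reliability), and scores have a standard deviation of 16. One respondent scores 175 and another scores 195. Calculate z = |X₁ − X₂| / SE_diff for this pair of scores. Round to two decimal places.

Spearman-Brown: r = 2(0.51) / (1 + 0.51) = 1.0200 / 1.5100 ≃ 0.6755
SEM = 16.0000 × √(1 − 0.6755) = 16.0000 × √0.3245 ≃ 16.0000 × 0.5697 ≃ 9.1144
SE_diff = √2 × SEM ≃ 12.8898
z = 20 / 12.8898 ≃ 1.5516

1.55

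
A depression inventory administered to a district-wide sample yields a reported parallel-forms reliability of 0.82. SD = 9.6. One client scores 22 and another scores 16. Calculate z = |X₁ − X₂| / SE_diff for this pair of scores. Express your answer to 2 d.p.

1.04

The standard error of measurement is 9.60000*√(1 − 0.82000) ≃ 9.60000*0.42426 ≃ 4.07294.
SE_diff = √2 * SEM ≃ 5.76000
z = |22 − 16| / 5.76000 = 6 / 5.76000 ≃ 1.04167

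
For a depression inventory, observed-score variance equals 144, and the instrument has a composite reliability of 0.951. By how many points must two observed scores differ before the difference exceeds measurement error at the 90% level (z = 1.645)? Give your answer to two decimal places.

σ = 144^(1/2) = 12.0000
SEM = 12.0000 × √(1 − 0.9510) = 12.0000 × √0.0490 ≈ 12.0000 × 0.2214 ≈ 2.6563
Standard error of the difference = 2.6563·√2 ≈ 3.7566
Minimum reliable difference = 1.645 × SE_diff ≈ 1.645 × 3.7566 ≈ 6.1796

6.18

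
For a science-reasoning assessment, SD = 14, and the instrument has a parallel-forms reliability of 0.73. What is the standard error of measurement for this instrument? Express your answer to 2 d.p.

7.27

SEM = 14.00000·√(1 − 0.73000) ≈ 7.27461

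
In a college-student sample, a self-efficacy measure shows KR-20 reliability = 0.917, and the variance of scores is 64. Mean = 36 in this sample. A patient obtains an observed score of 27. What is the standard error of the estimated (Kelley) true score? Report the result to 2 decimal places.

SD = √64 ≈ 8.000
SE_est = 8.000*√(0.917*0.083) ≈ 2.207

2.21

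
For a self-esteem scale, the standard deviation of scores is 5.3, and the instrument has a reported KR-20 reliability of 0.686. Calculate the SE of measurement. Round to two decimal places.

SEM = 5.30000 * √(1 − 0.68600) = 5.30000 * √0.31400 ≃ 5.30000 * 0.56036 ≃ 2.96989

2.97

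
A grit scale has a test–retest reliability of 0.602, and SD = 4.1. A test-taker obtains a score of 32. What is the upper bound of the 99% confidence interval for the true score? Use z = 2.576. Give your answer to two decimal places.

38.66

The standard error of measurement is 4.10000×√(1 − 0.60200) ≈ 4.10000×0.63087 ≈ 2.58658.
Margin = 2.576 × 2.58658 ≈ 6.66302
Upper limit = 32 + 6.66302 ≈ 38.66302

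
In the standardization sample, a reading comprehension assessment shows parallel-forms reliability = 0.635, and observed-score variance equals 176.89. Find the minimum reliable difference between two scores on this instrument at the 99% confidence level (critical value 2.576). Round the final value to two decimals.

29.27

SD = √176.89 = 13.300
SEM = 13.300 * √(1 − 0.635) = 13.300 * √0.365 ≈ 13.300 * 0.604 ≈ 8.035
Standard error of the difference = 8.035·√2 ≈ 11.364
Smallest detectable difference = 2.576*11.364 ≈ 29.272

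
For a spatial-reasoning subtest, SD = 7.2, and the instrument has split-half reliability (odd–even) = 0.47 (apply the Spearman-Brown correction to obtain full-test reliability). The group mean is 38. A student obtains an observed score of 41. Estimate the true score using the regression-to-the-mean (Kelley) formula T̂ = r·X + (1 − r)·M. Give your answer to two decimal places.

39.92

Spearman-Brown: r = 2(0.47) / (1 + 0.47) = 0.9400 / 1.4700 ≈ 0.6395
T̂ = r·X + (1 − r)·M = 0.6395×41 + 0.3605×38 ≈ 26.2177 + 13.7007 ≈ 39.9184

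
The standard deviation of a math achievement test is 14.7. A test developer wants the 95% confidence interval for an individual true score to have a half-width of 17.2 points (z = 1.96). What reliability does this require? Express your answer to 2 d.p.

0.64

SEM needed = half-width / z = 17.2/1.96 ≈ 8.7755
Required reliability = 1 − (SEM/SD)² = 1 − 0.3564 ≈ 0.6436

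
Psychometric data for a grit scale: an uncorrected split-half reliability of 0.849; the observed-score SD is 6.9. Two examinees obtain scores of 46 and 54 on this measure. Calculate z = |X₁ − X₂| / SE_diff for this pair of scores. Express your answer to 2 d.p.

r_full = 2·0.849 / (1 + 0.849) ≈ 0.91833
SEM = 6.90000 · √(1 − 0.91833) = 6.90000 · √0.08167 ≈ 6.90000 · 0.28577 ≈ 1.97183
SE_diff = √2 · SEM ≈ 2.78859
z = 8 / 2.78859 ≈ 2.86884

2.87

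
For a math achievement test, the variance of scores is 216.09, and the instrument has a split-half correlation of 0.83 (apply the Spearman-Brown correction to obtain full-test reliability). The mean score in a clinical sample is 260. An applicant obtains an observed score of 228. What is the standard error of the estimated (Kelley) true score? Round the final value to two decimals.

SD = √216.09 = 14.7000
Full-length reliability (Spearman-Brown) = 2(0.83)/(1+0.83) ≈ 0.9071
SE_est = SD * √(r(1 − r)) = 14.7000 * √0.0843 ≈ 14.7000 * 0.2903 ≈ 4.2672

4.27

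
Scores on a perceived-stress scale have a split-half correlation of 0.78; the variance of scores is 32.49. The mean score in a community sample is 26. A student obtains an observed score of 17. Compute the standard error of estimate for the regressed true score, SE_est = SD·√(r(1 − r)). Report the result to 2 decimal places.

1.88

SD = √32.49 = 5.700
Spearman-Brown: r = 2(0.78) / (1 + 0.78) = 1.560 / 1.780 ≈ 0.876
SE_est = SD · √(r(1 − r)) = 5.700 · √0.108 ≈ 5.700 · 0.329 ≈ 1.876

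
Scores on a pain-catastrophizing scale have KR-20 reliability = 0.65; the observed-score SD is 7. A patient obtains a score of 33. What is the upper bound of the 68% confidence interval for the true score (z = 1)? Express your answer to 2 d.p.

37.14

SEM = 7.0000 × √(1 − 0.6500) = 7.0000 × √0.3500 ≈ 7.0000 × 0.5916 ≈ 4.1413
Half-width = 1×4.1413 ≈ 4.1413
Upper limit = 33 + 4.1413 ≈ 37.1413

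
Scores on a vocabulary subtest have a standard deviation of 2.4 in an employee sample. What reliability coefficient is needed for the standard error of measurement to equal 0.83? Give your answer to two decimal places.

r = 1 − (0.8300/2.4)² ≈ 1 − 0.1196 ≈ 0.8804

0.88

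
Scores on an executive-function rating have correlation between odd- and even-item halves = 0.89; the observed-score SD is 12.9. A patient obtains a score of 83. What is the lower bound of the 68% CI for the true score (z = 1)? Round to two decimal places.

r_full = 2·0.89 / (1 + 0.89) ≈ 0.9418
SEM = 12.9000×√(1 − 0.9418) ≈ 3.1121
1 × SEM ≈ 3.1121
Lower limit = 83 − 3.1121 ≈ 79.8879

79.89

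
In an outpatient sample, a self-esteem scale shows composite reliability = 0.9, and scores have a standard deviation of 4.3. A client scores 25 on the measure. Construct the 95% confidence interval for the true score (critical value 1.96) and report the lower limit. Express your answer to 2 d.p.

SEM = 4.3000×√(1 − 0.9000) ≈ 1.3598
Half-width = 1.96×1.3598 ≈ 2.6652
Lower bound: 25 − 2.6652 = 22.3348

22.33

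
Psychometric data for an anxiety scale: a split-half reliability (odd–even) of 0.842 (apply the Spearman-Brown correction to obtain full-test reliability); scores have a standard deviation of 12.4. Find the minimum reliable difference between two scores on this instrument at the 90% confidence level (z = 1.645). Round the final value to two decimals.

8.45

Spearman-Brown: r = 2(0.842) / (1 + 0.842) = 1.6840 / 1.8420 ≈ 0.9142
The standard error of measurement is 12.4000×√(1 − 0.9142) ≈ 12.4000×0.2929 ≈ 3.6317.
SE_diff = √2 × SEM ≈ 5.1359
Smallest detectable difference = 1.645×5.1359 ≈ 8.4486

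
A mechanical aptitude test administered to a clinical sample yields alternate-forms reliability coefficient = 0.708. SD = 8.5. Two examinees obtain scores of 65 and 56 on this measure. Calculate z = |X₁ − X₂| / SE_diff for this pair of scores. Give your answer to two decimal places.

1.39

SEM = 8.500 * √(1 − 0.708) = 8.500 * √0.292 ≈ 8.500 * 0.540 ≈ 4.593
SE_diff = SEM * √2 ≈ 4.593 * 1.414 ≈ 6.496
z = |65 − 56| / 6.496 = 9 / 6.496 ≈ 1.386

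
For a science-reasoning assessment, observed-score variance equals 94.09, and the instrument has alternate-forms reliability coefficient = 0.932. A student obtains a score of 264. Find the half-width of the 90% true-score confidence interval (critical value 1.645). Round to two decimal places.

4.16

SD = √94.09 ≈ 9.7000
SEM = 9.7000 · √(1 − 0.9320) = 9.7000 · √0.0680 ≈ 9.7000 · 0.2608 ≈ 2.5295
Half-width = 1.645·2.5295 ≈ 4.1609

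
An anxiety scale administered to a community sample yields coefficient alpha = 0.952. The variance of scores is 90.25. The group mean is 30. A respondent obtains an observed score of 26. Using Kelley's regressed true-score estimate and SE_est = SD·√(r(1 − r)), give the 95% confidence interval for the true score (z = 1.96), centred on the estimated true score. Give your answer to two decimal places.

σ = 90.25^(1/2) = 9.5000
T̂ = 0.9520(26) + 0.0480(30) ≈ 26.1920
SE_est = 9.5000·√(0.9520·0.0480) ≈ 2.0308
95% CI: 26.1920 ± 3.9803 ≈ (22.2117, 30.1723)

[22.21, 30.17]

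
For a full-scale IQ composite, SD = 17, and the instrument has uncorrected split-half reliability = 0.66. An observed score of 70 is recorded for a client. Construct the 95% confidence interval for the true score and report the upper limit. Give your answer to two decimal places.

85.08

Full-length reliability (Spearman-Brown) = 2(0.66)/(1+0.66) ≈ 0.79518
The standard error of measurement is 17.00000*√(1 − 0.79518) ≈ 17.00000*0.45257 ≈ 7.69368.
Margin = 1.96 * 7.69368 ≈ 15.07962
Upper bound: 70 + 15.07962 = 85.07962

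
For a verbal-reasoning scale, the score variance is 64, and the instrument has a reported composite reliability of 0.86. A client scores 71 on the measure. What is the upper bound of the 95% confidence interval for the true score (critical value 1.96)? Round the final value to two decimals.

76.87

SD = √64 = 8.0000
SEM = 8.0000 × √(1 − 0.8600) = 8.0000 × √0.1400 ≈ 8.0000 × 0.3742 ≈ 2.9933
Half-width = 1.96×2.9933 ≈ 5.8669
Upper limit = 71 + 5.8669 ≈ 76.8669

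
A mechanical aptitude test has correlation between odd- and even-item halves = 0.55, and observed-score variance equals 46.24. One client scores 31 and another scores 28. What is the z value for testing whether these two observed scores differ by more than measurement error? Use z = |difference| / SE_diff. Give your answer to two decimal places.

SD = √46.24 = 6.800
Spearman-Brown: r = 2(0.55) / (1 + 0.55) = 1.100 / 1.550 ≃ 0.710
SEM = 6.800 · √(1 − 0.710) = 6.800 · √0.290 ≃ 6.800 · 0.539 ≃ 3.664
SE_diff = SEM · √2 ≃ 3.664 · 1.414 ≃ 5.182
z = 3 / 5.182 ≃ 0.579

0.58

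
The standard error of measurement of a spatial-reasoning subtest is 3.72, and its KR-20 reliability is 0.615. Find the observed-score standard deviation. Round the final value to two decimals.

6.00

SD = 3.72 / √(1 − 0.615) ≈ 5.995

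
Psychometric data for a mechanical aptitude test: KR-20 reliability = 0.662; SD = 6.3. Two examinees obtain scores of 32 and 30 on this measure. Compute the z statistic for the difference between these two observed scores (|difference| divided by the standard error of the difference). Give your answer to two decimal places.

0.39

The standard error of measurement is 6.300*√(1 − 0.662) ≈ 6.300*0.581 ≈ 3.663.
SE_diff = √2 * SEM ≈ 5.180
z = 2 / 5.180 ≈ 0.386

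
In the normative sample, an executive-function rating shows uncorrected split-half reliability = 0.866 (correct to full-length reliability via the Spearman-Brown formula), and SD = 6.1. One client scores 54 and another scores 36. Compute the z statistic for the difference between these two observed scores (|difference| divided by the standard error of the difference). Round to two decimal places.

Spearman-Brown: r = 2(0.866) / (1 + 0.866) = 1.7320 / 1.8660 ≈ 0.9282
SEM = 6.1000 * √(1 − 0.9282) = 6.1000 * √0.0718 ≈ 6.1000 * 0.2680 ≈ 1.6347
SE_diff = SEM * √2 ≈ 1.6347 * 1.4142 ≈ 2.3118
z = 18 / 2.3118 ≈ 7.7863

7.79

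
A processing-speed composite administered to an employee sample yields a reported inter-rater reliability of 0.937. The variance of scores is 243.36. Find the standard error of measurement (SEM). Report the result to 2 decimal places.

3.92

σ = 243.36^(1/2) = 15.60000
SEM = 15.60000 * √(1 − 0.93700) = 15.60000 * √0.06300 ≈ 15.60000 * 0.25100 ≈ 3.91557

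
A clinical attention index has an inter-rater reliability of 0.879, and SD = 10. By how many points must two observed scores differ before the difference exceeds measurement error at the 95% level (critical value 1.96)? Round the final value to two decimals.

9.64

SEM = 10.000 · √(1 − 0.879) = 10.000 · √0.121 ≈ 10.000 · 0.348 ≈ 3.479
SE_diff = √2 · SEM ≈ 4.919
Minimum reliable difference = 1.96 · SE_diff ≈ 1.96 · 4.919 ≈ 9.642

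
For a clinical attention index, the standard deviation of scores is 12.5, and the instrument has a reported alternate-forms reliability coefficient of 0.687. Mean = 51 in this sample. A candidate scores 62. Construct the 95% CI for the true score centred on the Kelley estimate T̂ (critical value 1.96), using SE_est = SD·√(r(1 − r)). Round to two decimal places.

[47.20, 69.92]

Estimated true score = 0.687*62 + (1 − 0.687)*51 ≃ 58.557
SE_est = 12.500·√[r(1 − r)] ≃ 5.796
95% CI: 58.557 ± 11.361 ≃ (47.196, 69.918)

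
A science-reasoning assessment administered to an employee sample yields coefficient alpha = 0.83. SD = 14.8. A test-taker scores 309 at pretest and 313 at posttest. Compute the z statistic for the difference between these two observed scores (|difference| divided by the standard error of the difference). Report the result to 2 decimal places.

0.46

SEM = 14.800 × √(1 − 0.830) = 14.800 × √0.170 ≈ 14.800 × 0.412 ≈ 6.102
SE_diff = √2 × SEM ≈ 8.630
z = |309 − 313| / 8.630 = 4 / 8.630 ≈ 0.464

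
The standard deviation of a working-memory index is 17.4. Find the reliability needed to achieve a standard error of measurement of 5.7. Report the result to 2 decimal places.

0.89

r = 1 − (SEM / SD)² = 1 − (5.7000 / 17.4)² ≈ 1 − 0.1073 ≈ 0.8927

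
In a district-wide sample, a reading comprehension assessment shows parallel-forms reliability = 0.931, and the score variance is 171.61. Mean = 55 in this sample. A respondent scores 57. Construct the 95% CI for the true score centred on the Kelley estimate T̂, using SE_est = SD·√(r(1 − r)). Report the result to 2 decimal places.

SD = √171.61 ≈ 13.100
T̂ = 0.931(57) + 0.069(55) ≈ 56.862
SE_est = 13.100·√[r(1 − r)] ≈ 3.320
95% CI: 56.862 ± 6.508 ≈ (50.354, 63.370)

[50.35, 63.37]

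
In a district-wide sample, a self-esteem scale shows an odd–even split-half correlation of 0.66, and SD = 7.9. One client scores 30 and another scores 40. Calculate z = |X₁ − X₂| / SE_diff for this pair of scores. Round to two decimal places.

Spearman-Brown: r = 2(0.66) / (1 + 0.66) = 1.320 / 1.660 ≈ 0.795
SEM = 7.900·√(1 − 0.795) ≈ 3.575
SE_diff = √2 · SEM ≈ 5.056
z = 10 / 5.056 ≈ 1.978

1.98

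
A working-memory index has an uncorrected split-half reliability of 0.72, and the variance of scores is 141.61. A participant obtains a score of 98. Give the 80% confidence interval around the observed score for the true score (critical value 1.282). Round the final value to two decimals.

[91.84, 104.16]

σ = 141.61^(1/2) = 11.90000
Spearman-Brown: r = 2(0.72) / (1 + 0.72) = 1.44000 / 1.72000 ≈ 0.83721
The standard error of measurement is 11.90000*√(1 − 0.83721) ≈ 11.90000*0.40347 ≈ 4.80133.
Margin = 1.282 * 4.80133 ≈ 6.15531
80% CI: 98 ± 6.15531 = [91.84469, 104.15531]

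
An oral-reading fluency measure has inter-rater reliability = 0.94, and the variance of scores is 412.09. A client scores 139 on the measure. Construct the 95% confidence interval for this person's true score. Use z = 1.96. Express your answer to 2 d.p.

SD = √412.09 = 20.3000
SEM = 20.3000·√(1 − 0.9400) ≈ 4.9725
1.96 · SEM ≈ 9.7460
Interval: (129.2540, 148.7460)

[129.25, 148.75]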